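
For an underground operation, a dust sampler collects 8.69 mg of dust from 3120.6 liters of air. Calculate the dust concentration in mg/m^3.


Convert liters to m^3: 1 m^3 = 1000 L
Concentration = mass / volume * 1000
= 8.69 / 3120.6 * 1000
= 0.002784720887 * 1000
= 2.7847 mg/m^3

2.7847 mg/m^3


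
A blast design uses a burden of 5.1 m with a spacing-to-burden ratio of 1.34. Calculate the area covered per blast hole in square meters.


First, find the spacing:
Spacing = burden * ratio = 5.1 * 1.34
= 6.834 m
Then, calculate the area:
Area = burden * spacing = 5.1 * 6.834
= 34.8534 m^2

34.8534 m^2


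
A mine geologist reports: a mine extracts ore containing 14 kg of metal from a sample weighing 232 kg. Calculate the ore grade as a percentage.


Ore grade = (metal mass / ore mass) * 100
= (14 / 232) * 100
= 0.06034482759 * 100
= 6.0345%

6.0345%


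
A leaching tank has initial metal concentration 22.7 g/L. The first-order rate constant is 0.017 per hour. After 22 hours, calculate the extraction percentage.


31.2023%

Compute the exponent:
-k * t = -0.017 * 22 = -0.374
Remaining concentration:
C = 22.7 * exp(-0.374)
= 22.7 * 0.6879769118
= 15.6170759 g/L
Extracted = 22.7 - 15.6170759 = 7.082924101 g/L
Extraction % = 7.082924101 / 22.7 * 100
= 31.2023%


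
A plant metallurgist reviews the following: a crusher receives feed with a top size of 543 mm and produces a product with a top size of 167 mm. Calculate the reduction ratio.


3.2515

Reduction ratio = feed size / product size
= 543 / 167
= 3.2515


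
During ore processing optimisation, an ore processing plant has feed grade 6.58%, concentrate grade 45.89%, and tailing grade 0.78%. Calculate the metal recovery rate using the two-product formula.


89.67%

Using the two-product formula:
R = 100 * c * (f - t) / (f * (c - t))
Numerator = 100 * 45.89 * (6.58 - 0.78)
= 100 * 45.89 * 5.8
= 26616.2
Denominator = 6.58 * (45.89 - 0.78)
= 6.58 * 45.11
= 296.8238
R = 26616.2 / 296.8238
= 89.67%


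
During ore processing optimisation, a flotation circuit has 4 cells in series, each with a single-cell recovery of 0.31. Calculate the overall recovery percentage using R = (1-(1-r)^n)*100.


Complement of single-cell recovery:
1 - r = 1 - 0.31 = 0.69
Raise to power n:
(1 - r)^4 = 0.69^4 = 0.22667121
Overall recovery:
R = (1 - 0.22667121) * 100
= 77.3329%

77.3329%


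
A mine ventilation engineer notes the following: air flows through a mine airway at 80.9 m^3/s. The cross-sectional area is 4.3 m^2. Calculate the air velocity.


18.814 m/s

Velocity = flow rate / cross-sectional area
= 80.9 / 4.3
= 18.814 m/s


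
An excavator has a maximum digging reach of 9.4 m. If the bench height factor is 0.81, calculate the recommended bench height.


Bench height = reach * factor
= 9.4 * 0.81
= 7.614 m

7.614 m


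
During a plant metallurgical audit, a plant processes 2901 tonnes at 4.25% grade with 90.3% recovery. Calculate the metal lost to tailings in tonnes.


Total metal in feed:
= 2901 * 4.25 / 100 = 123.2925 tonnes
Metal recovered:
= 123.2925 * 90.3 / 100 = 111.3331275 tonnes
Metal lost to tailings:
= 123.2925 - 111.3331275
= 11.9594 tonnes

11.9594 tonnes


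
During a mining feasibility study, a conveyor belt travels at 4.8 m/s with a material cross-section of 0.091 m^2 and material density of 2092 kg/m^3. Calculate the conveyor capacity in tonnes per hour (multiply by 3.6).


Volumetric flow = speed * area
= 4.8 * 0.091 = 0.4368 m^3/s
Mass flow = volumetric * density
= 0.4368 * 2092 = 913.7856 kg/s
Convert to t/h: multiply by 3.6
Capacity = 913.7856 * 3.6
= 3289.6282 t/h

3289.6282 t/h


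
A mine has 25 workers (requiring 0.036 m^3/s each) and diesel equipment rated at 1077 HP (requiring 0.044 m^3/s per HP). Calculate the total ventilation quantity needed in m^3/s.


Airflow for workers:
Q_people = 25 * 0.036 = 0.9 m^3/s
Airflow for diesel equipment:
Q_diesel = 1077 * 0.044 = 47.388 m^3/s
Total ventilation:
Q_total = 0.9 + 47.388
= 48.288 m^3/s

48.288 m^3/s


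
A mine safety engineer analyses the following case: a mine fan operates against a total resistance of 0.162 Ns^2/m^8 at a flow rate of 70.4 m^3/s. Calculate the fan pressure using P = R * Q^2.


802.8979 Pa

Compute Q^2:
Q^2 = 70.4^2 = 4956.16
Compute pressure:
P = R * Q^2 = 0.162 * 4956.16
= 802.8979 Pa


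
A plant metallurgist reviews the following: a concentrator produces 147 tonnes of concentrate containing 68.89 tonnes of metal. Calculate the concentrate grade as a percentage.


46.8639%

Grade = (metal in concentrate / concentrate mass) * 100
= (68.89 / 147) * 100
= 0.4686394558 * 100
= 46.8639%


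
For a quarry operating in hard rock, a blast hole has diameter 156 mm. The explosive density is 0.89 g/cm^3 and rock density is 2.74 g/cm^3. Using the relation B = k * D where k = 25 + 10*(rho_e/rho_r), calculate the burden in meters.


4.4067 m

First, compute k:
rho_e / rho_r = 0.89 / 2.74 = 0.3248175182
k = 25 + 10 * 0.3248175182 = 28.24817518
Then, compute burden:
B = k * D / 1000 = 28.24817518 * 156 / 1000
= 4406.715328 / 1000
= 4.4067 m


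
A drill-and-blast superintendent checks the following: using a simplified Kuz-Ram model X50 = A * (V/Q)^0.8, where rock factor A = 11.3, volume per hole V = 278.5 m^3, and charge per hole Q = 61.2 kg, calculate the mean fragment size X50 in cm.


Compute V/Q:
V/Q = 278.5 / 61.2 = 4.550653595
Raise to the power 0.8:
(V/Q)^0.8 = 4.550653595^0.8 = 3.360926553
Multiply by A:
X50 = 11.3 * 3.360926553
= 37.9785 cm

37.9785 cm


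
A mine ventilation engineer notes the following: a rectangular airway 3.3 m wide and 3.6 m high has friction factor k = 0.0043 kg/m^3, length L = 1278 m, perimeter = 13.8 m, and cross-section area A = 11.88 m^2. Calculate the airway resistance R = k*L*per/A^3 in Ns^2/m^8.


0.0452 Ns^2/m^8

Compute the numerator:
k * L * per = 0.0043 * 1278 * 13.8
= 75.83652
Compute the denominator:
A^3 = 11.88^3 = 1676.676672
Resistance:
R = 75.83652 / 1676.676672
= 0.0452 Ns^2/m^8


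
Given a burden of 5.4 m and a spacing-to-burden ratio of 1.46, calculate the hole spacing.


7.884 m

Spacing = burden * ratio
= 5.4 * 1.46
= 7.884 m


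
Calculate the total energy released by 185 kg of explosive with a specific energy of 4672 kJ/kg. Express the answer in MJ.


864.32 MJ

Energy = mass * specific_energy / 1000
= 185 * 4672 / 1000
= 864320 / 1000
= 864.32 MJ


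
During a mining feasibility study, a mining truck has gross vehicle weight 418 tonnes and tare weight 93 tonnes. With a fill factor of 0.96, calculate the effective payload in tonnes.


312.0 tonnes

Maximum payload = gross - tare
= 418 - 93 = 325 tonnes
Effective payload = max payload * fill factor
= 325 * 0.96
= 312.0 tonnes


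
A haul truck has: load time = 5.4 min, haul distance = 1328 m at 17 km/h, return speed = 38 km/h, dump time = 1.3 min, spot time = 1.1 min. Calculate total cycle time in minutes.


14.5839 min

Convert haul speed to m/min: 17 * 1000/60 = 283.3333333 m/min
Haul time = 1328 / 283.3333333 = 4.687058824 min
Convert return speed to m/min: 38 * 1000/60 = 633.3333333 m/min
Return time = 1328 / 633.3333333 = 2.096842105 min
Total cycle time:
= 5.4 + 4.687058824 + 1.3 + 2.096842105 + 1.1
= 14.5839 min


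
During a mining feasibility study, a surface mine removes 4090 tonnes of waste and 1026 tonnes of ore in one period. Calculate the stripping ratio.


3.9864

Stripping ratio = waste tonnage / ore tonnage
= 4090 / 1026
= 3.9864


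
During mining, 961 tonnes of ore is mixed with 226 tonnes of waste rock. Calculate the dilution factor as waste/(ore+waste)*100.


Total material = ore + waste
= 961 + 226 = 1187 tonnes
Dilution = waste / total * 100
= 226 / 1187 * 100
= 0.1903959562 * 100
= 19.0396%

19.0396%


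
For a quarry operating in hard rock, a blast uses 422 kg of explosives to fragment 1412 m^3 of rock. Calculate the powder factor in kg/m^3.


0.2989 kg/m^3

Powder factor = explosive mass / rock volume
= 422 / 1412
= 0.2989 kg/m^3


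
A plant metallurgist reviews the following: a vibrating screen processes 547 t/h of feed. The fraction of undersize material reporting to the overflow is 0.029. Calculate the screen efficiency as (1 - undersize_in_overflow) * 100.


Screen efficiency = (1 - fraction of undersize in overflow) * 100
= (1 - 0.029) * 100
= 0.971 * 100
= 97.1%

97.1%


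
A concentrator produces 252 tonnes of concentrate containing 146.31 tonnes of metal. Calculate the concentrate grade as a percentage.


58.0595%

Grade = (metal in concentrate / concentrate mass) * 100
= (146.31 / 252) * 100
= 0.5805952381 * 100
= 58.0595%


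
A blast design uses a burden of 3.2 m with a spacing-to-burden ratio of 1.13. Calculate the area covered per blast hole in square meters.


First, find the spacing:
Spacing = burden * ratio = 3.2 * 1.13
= 3.616 m
Then, calculate the area:
Area = burden * spacing = 3.2 * 3.616
= 11.5712 m^2

11.5712 m^2


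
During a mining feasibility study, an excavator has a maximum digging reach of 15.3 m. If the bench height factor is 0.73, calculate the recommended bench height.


11.169 m

Bench height = reach * factor
= 15.3 * 0.73
= 11.169 m


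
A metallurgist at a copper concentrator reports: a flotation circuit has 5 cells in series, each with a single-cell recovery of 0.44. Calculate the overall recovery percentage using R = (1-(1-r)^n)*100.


94.4927%

Complement of single-cell recovery:
1 - r = 1 - 0.44 = 0.56
Raise to power n:
(1 - r)^5 = 0.56^5 = 0.0550731776
Overall recovery:
R = (1 - 0.0550731776) * 100
= 94.4927%


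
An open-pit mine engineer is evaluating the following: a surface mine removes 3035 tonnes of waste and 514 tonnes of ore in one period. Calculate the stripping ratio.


Stripping ratio = waste tonnage / ore tonnage
= 3035 / 514
= 5.9047

5.9047


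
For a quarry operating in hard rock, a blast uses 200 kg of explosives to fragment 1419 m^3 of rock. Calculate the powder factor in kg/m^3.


Powder factor = explosive mass / rock volume
= 200 / 1419
= 0.1409 kg/m^3

0.1409 kg/m^3


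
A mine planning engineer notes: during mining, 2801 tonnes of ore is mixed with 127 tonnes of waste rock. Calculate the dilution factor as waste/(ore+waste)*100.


4.3374%

Total material = ore + waste
= 2801 + 127 = 2928 tonnes
Dilution = waste / total * 100
= 127 / 2928 * 100
= 0.04337431694 * 100
= 4.3374%


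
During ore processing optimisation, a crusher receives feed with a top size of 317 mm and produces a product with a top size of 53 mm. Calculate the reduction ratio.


Reduction ratio = feed size / product size
= 317 / 53
= 5.9811

5.9811


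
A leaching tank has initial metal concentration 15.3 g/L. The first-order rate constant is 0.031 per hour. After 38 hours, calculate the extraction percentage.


69.2106%

Compute the exponent:
-k * t = -0.031 * 38 = -1.178
Remaining concentration:
C = 15.3 * exp(-1.178)
= 15.3 * 0.307893911
= 4.710776839 g/L
Extracted = 15.3 - 4.710776839 = 10.58922316 g/L
Extraction % = 10.58922316 / 15.3 * 100
= 69.2106%


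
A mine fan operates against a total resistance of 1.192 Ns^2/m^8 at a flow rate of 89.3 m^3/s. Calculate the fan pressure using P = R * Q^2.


Compute Q^2:
Q^2 = 89.3^2 = 7974.49
Compute pressure:
P = R * Q^2 = 1.192 * 7974.49
= 9505.5921 Pa

9505.5921 Pa


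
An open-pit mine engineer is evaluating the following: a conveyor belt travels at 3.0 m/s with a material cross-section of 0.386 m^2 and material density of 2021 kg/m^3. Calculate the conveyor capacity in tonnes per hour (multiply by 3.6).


8425.1448 t/h

Volumetric flow = speed * area
= 3.0 * 0.386 = 1.158 m^3/s
Mass flow = volumetric * density
= 1.158 * 2021 = 2340.318 kg/s
Convert to t/h: multiply by 3.6
Capacity = 2340.318 * 3.6
= 8425.1448 t/h


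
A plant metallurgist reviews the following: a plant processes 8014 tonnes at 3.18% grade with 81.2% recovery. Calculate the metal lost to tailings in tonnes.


47.9109 tonnes

Total metal in feed:
= 8014 * 3.18 / 100 = 254.8452 tonnes
Metal recovered:
= 254.8452 * 81.2 / 100 = 206.9343024 tonnes
Metal lost to tailings:
= 254.8452 - 206.9343024
= 47.9109 tonnes


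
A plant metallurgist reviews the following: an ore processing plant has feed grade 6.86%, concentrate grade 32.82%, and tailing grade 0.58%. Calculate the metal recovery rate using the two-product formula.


Using the two-product formula:
R = 100 * c * (f - t) / (f * (c - t))
Numerator = 100 * 32.82 * (6.86 - 0.58)
= 100 * 32.82 * 6.28
= 20610.96
Denominator = 6.86 * (32.82 - 0.58)
= 6.86 * 32.24
= 221.1664
R = 20610.96 / 221.1664
= 93.1921%

93.1921%


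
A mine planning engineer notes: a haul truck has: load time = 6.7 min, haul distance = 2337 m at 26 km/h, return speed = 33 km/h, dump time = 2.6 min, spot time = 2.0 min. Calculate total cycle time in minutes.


20.9422 min

Convert haul speed to m/min: 26 * 1000/60 = 433.3333333 m/min
Haul time = 2337 / 433.3333333 = 5.393076923 min
Convert return speed to m/min: 33 * 1000/60 = 550 m/min
Return time = 2337 / 550 = 4.249090909 min
Total cycle time:
= 6.7 + 5.393076923 + 2.6 + 4.249090909 + 2.0
= 20.9422 min


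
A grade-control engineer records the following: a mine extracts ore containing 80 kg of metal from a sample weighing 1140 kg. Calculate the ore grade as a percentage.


Ore grade = (metal mass / ore mass) * 100
= (80 / 1140) * 100
= 0.0701754386 * 100
= 7.0175%

7.0175%


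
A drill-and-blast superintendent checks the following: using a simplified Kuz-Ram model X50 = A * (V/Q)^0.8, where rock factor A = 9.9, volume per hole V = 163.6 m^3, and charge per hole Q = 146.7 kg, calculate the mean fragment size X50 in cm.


10.8023 cm

Compute V/Q:
V/Q = 163.6 / 146.7 = 1.115201091
Raise to the power 0.8:
(V/Q)^0.8 = 1.115201091^0.8 = 1.091145205
Multiply by A:
X50 = 9.9 * 1.091145205
= 10.8023 cm


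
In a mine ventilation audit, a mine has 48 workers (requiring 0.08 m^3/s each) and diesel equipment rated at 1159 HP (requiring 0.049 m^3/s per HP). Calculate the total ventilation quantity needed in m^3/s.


60.631 m^3/s

Airflow for workers:
Q_people = 48 * 0.08 = 3.84 m^3/s
Airflow for diesel equipment:
Q_diesel = 1159 * 0.049 = 56.791 m^3/s
Total ventilation:
Q_total = 3.84 + 56.791
= 60.631 m^3/s


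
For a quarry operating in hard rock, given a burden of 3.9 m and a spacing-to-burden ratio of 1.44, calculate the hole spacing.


Spacing = burden * ratio
= 3.9 * 1.44
= 5.616 m

5.616 m


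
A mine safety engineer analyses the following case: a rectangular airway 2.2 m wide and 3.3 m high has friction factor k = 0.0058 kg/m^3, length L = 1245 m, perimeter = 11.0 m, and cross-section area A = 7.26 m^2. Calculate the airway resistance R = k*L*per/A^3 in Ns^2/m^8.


Compute the numerator:
k * L * per = 0.0058 * 1245 * 11.0
= 79.431
Compute the denominator:
A^3 = 7.26^3 = 382.657176
Resistance:
R = 79.431 / 382.657176
= 0.2076 Ns^2/m^8

0.2076 Ns^2/m^8


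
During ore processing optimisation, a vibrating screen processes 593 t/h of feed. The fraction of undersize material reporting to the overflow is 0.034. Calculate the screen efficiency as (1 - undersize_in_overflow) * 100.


Screen efficiency = (1 - fraction of undersize in overflow) * 100
= (1 - 0.034) * 100
= 0.966 * 100
= 96.6%

96.6%


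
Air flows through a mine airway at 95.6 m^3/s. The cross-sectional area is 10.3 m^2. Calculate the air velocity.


Velocity = flow rate / cross-sectional area
= 95.6 / 10.3
= 9.2816 m/s

9.2816 m/s


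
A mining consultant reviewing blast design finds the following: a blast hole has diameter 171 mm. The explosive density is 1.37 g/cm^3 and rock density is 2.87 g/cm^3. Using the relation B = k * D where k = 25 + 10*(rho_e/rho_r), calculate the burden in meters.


First, compute k:
rho_e / rho_r = 1.37 / 2.87 = 0.4773519164
k = 25 + 10 * 0.4773519164 = 29.77351916
Then, compute burden:
B = k * D / 1000 = 29.77351916 * 171 / 1000
= 5091.271777 / 1000
= 5.0913 m

5.0913 m


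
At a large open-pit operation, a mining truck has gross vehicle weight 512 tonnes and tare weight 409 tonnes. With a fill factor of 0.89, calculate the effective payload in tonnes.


Maximum payload = gross - tare
= 512 - 409 = 103 tonnes
Effective payload = max payload * fill factor
= 103 * 0.89
= 91.67 tonnes

91.67 tonnes


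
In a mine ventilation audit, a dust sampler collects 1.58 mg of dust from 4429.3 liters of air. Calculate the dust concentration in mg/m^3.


0.3567 mg/m^3

Convert liters to m^3: 1 m^3 = 1000 L
Concentration = mass / volume * 1000
= 1.58 / 4429.3 * 1000
= 0.0003567155081 * 1000
= 0.3567 mg/m^3


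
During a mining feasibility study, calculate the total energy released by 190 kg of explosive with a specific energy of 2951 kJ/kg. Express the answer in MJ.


Energy = mass * specific_energy / 1000
= 190 * 2951 / 1000
= 560690 / 1000
= 560.69 MJ

560.69 MJ


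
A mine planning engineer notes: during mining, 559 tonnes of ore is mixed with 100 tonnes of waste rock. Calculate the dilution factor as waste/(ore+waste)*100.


Total material = ore + waste
= 559 + 100 = 659 tonnes
Dilution = waste / total * 100
= 100 / 659 * 100
= 0.1517450683 * 100
= 15.1745%

15.1745%


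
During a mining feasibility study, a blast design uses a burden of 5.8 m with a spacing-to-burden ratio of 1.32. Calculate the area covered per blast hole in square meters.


44.4048 m^2

First, find the spacing:
Spacing = burden * ratio = 5.8 * 1.32
= 7.656 m
Then, calculate the area:
Area = burden * spacing = 5.8 * 7.656
= 44.4048 m^2


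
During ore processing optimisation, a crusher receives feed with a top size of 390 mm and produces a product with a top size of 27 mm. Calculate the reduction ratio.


14.4444

Reduction ratio = feed size / product size
= 390 / 27
= 14.4444


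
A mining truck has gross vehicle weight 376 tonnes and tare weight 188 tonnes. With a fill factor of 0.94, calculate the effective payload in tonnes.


176.72 tonnes

Maximum payload = gross - tare
= 376 - 188 = 188 tonnes
Effective payload = max payload * fill factor
= 188 * 0.94
= 176.72 tonnes


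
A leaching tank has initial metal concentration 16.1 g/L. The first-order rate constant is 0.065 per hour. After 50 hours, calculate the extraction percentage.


Compute the exponent:
-k * t = -0.065 * 50 = -3.25
Remaining concentration:
C = 16.1 * exp(-3.25)
= 16.1 * 0.03877420783
= 0.6242647461 g/L
Extracted = 16.1 - 0.6242647461 = 15.47573525 g/L
Extraction % = 15.47573525 / 16.1 * 100
= 96.1226%

96.1226%


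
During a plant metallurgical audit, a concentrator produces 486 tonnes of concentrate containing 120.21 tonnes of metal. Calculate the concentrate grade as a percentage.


Grade = (metal in concentrate / concentrate mass) * 100
= (120.21 / 486) * 100
= 0.247345679 * 100
= 24.7346%

24.7346%


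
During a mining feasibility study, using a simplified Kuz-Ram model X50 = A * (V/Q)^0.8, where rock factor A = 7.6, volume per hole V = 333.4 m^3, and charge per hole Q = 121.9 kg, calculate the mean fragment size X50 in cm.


16.9974 cm

Compute V/Q:
V/Q = 333.4 / 121.9 = 2.735028712
Raise to the power 0.8:
(V/Q)^0.8 = 2.735028712^0.8 = 2.236503138
Multiply by A:
X50 = 7.6 * 2.236503138
= 16.9974 cm


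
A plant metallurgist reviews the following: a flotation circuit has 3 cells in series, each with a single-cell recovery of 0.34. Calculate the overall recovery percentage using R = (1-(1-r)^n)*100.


71.2504%

Complement of single-cell recovery:
1 - r = 1 - 0.34 = 0.66
Raise to power n:
(1 - r)^3 = 0.66^3 = 0.287496
Overall recovery:
R = (1 - 0.287496) * 100
= 71.2504%


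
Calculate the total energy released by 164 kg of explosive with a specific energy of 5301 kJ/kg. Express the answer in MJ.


869.364 MJ

Energy = mass * specific_energy / 1000
= 164 * 5301 / 1000
= 869364 / 1000
= 869.364 MJ


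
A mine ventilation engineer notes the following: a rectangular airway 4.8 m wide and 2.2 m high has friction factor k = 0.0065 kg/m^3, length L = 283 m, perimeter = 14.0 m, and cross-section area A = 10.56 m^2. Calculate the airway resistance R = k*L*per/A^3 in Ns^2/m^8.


0.0219 Ns^2/m^8

Compute the numerator:
k * L * per = 0.0065 * 283 * 14.0
= 25.753
Compute the denominator:
A^3 = 10.56^3 = 1177.583616
Resistance:
R = 25.753 / 1177.583616
= 0.0219 Ns^2/m^8


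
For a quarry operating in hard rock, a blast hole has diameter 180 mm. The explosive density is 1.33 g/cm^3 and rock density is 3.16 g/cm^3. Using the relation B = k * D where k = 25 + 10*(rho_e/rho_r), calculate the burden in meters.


5.2576 m

First, compute k:
rho_e / rho_r = 1.33 / 3.16 = 0.4208860759
k = 25 + 10 * 0.4208860759 = 29.20886076
Then, compute burden:
B = k * D / 1000 = 29.20886076 * 180 / 1000
= 5257.594937 / 1000
= 5.2576 m


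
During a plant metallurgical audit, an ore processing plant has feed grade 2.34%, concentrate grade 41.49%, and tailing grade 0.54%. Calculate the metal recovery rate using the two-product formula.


Using the two-product formula:
R = 100 * c * (f - t) / (f * (c - t))
Numerator = 100 * 41.49 * (2.34 - 0.54)
= 100 * 41.49 * 1.8
= 7468.2
Denominator = 2.34 * (41.49 - 0.54)
= 2.34 * 40.95
= 95.823
R = 7468.2 / 95.823
= 77.9374%

77.9374%


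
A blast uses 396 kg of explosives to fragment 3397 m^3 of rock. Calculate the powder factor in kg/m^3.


Powder factor = explosive mass / rock volume
= 396 / 3397
= 0.1166 kg/m^3

0.1166 kg/m^3


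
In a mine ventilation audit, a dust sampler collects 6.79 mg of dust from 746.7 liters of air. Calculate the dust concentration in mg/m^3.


Convert liters to m^3: 1 m^3 = 1000 L
Concentration = mass / volume * 1000
= 6.79 / 746.7 * 1000
= 0.009093344047 * 1000
= 9.0933 mg/m^3

9.0933 mg/m^3


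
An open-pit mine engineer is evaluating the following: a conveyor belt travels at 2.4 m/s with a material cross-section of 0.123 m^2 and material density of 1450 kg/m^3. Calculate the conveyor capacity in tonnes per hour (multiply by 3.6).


Volumetric flow = speed * area
= 2.4 * 0.123 = 0.2952 m^3/s
Mass flow = volumetric * density
= 0.2952 * 1450 = 428.04 kg/s
Convert to t/h: multiply by 3.6
Capacity = 428.04 * 3.6
= 1540.944 t/h

1540.944 t/h


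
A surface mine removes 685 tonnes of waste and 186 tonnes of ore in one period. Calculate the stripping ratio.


Stripping ratio = waste tonnage / ore tonnage
= 685 / 186
= 3.6828

3.6828


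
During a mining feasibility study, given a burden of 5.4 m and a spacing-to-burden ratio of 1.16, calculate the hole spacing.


6.264 m

Spacing = burden * ratio
= 5.4 * 1.16
= 6.264 m


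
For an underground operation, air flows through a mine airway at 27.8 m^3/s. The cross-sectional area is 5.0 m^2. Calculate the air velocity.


5.56 m/s

Velocity = flow rate / cross-sectional area
= 27.8 / 5.0
= 5.56 m/s


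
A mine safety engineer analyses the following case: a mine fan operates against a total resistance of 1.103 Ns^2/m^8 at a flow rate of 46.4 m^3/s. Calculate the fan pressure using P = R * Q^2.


Compute Q^2:
Q^2 = 46.4^2 = 2152.96
Compute pressure:
P = R * Q^2 = 1.103 * 2152.96
= 2374.7149 Pa

2374.7149 Pa


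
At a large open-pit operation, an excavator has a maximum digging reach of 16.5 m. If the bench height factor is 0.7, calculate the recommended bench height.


Bench height = reach * factor
= 16.5 * 0.7
= 11.55 m

11.55 m


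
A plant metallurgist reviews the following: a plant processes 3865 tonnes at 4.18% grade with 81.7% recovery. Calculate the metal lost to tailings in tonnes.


Total metal in feed:
= 3865 * 4.18 / 100 = 161.557 tonnes
Metal recovered:
= 161.557 * 81.7 / 100 = 131.992069 tonnes
Metal lost to tailings:
= 161.557 - 131.992069
= 29.5649 tonnes

29.5649 tonnes


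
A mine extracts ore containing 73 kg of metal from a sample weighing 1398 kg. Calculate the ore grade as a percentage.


Ore grade = (metal mass / ore mass) * 100
= (73 / 1398) * 100
= 0.05221745351 * 100
= 5.2217%

5.2217%


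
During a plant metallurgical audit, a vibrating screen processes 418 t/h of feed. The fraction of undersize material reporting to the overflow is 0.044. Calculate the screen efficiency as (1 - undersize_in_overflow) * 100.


95.6%

Screen efficiency = (1 - fraction of undersize in overflow) * 100
= (1 - 0.044) * 100
= 0.956 * 100
= 95.6%


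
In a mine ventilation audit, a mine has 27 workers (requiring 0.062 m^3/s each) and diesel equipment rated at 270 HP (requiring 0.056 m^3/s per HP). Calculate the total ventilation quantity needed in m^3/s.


Airflow for workers:
Q_people = 27 * 0.062 = 1.674 m^3/s
Airflow for diesel equipment:
Q_diesel = 270 * 0.056 = 15.12 m^3/s
Total ventilation:
Q_total = 1.674 + 15.12
= 16.794 m^3/s

16.794 m^3/s


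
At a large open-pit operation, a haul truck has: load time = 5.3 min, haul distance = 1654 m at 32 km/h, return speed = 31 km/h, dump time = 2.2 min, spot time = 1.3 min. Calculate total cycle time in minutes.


Convert haul speed to m/min: 32 * 1000/60 = 533.3333333 m/min
Haul time = 1654 / 533.3333333 = 3.10125 min
Convert return speed to m/min: 31 * 1000/60 = 516.6666667 m/min
Return time = 1654 / 516.6666667 = 3.201290323 min
Total cycle time:
= 5.3 + 3.10125 + 2.2 + 3.201290323 + 1.3
= 15.1025 min

15.1025 min


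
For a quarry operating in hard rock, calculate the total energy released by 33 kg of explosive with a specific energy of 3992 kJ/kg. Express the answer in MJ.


Energy = mass * specific_energy / 1000
= 33 * 3992 / 1000
= 131736 / 1000
= 131.736 MJ

131.736 MJ


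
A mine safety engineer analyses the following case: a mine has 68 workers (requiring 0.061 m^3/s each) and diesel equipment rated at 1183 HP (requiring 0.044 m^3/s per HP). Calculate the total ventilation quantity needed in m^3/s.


Airflow for workers:
Q_people = 68 * 0.061 = 4.148 m^3/s
Airflow for diesel equipment:
Q_diesel = 1183 * 0.044 = 52.052 m^3/s
Total ventilation:
Q_total = 4.148 + 52.052
= 56.2 m^3/s

56.2 m^3/s


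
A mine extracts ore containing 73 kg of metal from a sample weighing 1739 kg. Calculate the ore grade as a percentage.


Ore grade = (metal mass / ore mass) * 100
= (73 / 1739) * 100
= 0.04197814836 * 100
= 4.1978%

4.1978%


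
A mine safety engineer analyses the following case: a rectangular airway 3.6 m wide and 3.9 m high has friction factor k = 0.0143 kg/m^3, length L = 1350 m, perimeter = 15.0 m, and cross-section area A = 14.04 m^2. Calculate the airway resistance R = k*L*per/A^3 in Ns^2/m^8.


Compute the numerator:
k * L * per = 0.0143 * 1350 * 15.0
= 289.575
Compute the denominator:
A^3 = 14.04^3 = 2767.587264
Resistance:
R = 289.575 / 2767.587264
= 0.1046 Ns^2/m^8

0.1046 Ns^2/m^8


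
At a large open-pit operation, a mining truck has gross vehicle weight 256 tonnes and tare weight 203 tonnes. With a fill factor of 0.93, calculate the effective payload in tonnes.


Maximum payload = gross - tare
= 256 - 203 = 53 tonnes
Effective payload = max payload * fill factor
= 53 * 0.93
= 49.29 tonnes

49.29 tonnes


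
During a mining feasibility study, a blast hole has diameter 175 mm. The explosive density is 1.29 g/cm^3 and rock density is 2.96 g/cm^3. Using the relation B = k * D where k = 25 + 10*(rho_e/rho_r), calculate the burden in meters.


5.1377 m

First, compute k:
rho_e / rho_r = 1.29 / 2.96 = 0.4358108108
k = 25 + 10 * 0.4358108108 = 29.35810811
Then, compute burden:
B = k * D / 1000 = 29.35810811 * 175 / 1000
= 5137.668919 / 1000
= 5.1377 m


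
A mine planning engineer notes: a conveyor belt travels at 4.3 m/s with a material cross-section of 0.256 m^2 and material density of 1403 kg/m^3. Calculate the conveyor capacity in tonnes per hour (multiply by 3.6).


Volumetric flow = speed * area
= 4.3 * 0.256 = 1.1008 m^3/s
Mass flow = volumetric * density
= 1.1008 * 1403 = 1544.4224 kg/s
Convert to t/h: multiply by 3.6
Capacity = 1544.4224 * 3.6
= 5559.9206 t/h

5559.9206 t/h


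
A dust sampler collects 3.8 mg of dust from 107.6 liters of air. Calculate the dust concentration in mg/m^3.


Convert liters to m^3: 1 m^3 = 1000 L
Concentration = mass / volume * 1000
= 3.8 / 107.6 * 1000
= 0.03531598513 * 1000
= 35.316 mg/m^3

35.316 mg/m^3


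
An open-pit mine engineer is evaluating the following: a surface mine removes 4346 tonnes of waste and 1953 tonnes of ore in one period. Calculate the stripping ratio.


Stripping ratio = waste tonnage / ore tonnage
= 4346 / 1953
= 2.2253

2.2253


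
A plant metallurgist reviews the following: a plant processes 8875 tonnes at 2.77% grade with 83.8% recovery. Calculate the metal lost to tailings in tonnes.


39.8257 tonnes

Total metal in feed:
= 8875 * 2.77 / 100 = 245.8375 tonnes
Metal recovered:
= 245.8375 * 83.8 / 100 = 206.011825 tonnes
Metal lost to tailings:
= 245.8375 - 206.011825
= 39.8257 tonnes


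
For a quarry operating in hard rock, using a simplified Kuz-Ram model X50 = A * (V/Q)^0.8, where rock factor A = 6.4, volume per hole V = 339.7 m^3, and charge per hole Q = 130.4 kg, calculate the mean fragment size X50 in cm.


13.7668 cm

Compute V/Q:
V/Q = 339.7 / 130.4 = 2.60506135
Raise to the power 0.8:
(V/Q)^0.8 = 2.60506135^0.8 = 2.151069113
Multiply by A:
X50 = 6.4 * 2.151069113
= 13.7668 cm


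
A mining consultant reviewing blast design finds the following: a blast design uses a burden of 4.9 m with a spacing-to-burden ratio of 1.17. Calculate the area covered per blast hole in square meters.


28.0917 m^2

First, find the spacing:
Spacing = burden * ratio = 4.9 * 1.17
= 5.733 m
Then, calculate the area:
Area = burden * spacing = 4.9 * 5.733
= 28.0917 m^2


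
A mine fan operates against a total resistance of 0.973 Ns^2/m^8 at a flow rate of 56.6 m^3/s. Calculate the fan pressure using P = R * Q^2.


Compute Q^2:
Q^2 = 56.6^2 = 3203.56
Compute pressure:
P = R * Q^2 = 0.973 * 3203.56
= 3117.0639 Pa

3117.0639 Pa


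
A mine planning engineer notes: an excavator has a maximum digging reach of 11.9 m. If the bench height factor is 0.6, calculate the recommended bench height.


Bench height = reach * factor
= 11.9 * 0.6
= 7.14 m

7.14 m


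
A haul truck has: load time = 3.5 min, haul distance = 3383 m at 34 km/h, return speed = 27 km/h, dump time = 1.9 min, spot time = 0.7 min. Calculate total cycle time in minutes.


19.5878 min

Convert haul speed to m/min: 34 * 1000/60 = 566.6666667 m/min
Haul time = 3383 / 566.6666667 = 5.97 min
Convert return speed to m/min: 27 * 1000/60 = 450 m/min
Return time = 3383 / 450 = 7.517777778 min
Total cycle time:
= 3.5 + 5.97 + 1.9 + 7.517777778 + 0.7
= 19.5878 min


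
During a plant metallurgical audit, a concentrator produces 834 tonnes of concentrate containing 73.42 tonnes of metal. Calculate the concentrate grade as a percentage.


Grade = (metal in concentrate / concentrate mass) * 100
= (73.42 / 834) * 100
= 0.08803357314 * 100
= 8.8034%

8.8034%


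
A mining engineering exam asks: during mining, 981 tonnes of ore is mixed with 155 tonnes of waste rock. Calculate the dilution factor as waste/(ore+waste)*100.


Total material = ore + waste
= 981 + 155 = 1136 tonnes
Dilution = waste / total * 100
= 155 / 1136 * 100
= 0.136443662 * 100
= 13.6444%

13.6444%


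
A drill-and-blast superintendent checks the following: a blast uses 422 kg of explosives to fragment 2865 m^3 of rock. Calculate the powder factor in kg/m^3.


Powder factor = explosive mass / rock volume
= 422 / 2865
= 0.1473 kg/m^3

0.1473 kg/m^3


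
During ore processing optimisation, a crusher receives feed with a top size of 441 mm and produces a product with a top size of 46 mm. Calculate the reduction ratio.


9.587

Reduction ratio = feed size / product size
= 441 / 46
= 9.587


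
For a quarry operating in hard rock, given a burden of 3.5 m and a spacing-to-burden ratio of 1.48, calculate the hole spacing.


Spacing = burden * ratio
= 3.5 * 1.48
= 5.18 m

5.18 m


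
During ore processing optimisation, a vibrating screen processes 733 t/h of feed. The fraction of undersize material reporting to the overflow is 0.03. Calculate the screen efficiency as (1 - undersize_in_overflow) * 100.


Screen efficiency = (1 - fraction of undersize in overflow) * 100
= (1 - 0.03) * 100
= 0.97 * 100
= 97.0%

97.0%


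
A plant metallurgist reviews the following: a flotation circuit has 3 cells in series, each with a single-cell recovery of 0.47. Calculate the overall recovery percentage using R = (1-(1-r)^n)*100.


85.1123%

Complement of single-cell recovery:
1 - r = 1 - 0.47 = 0.53
Raise to power n:
(1 - r)^3 = 0.53^3 = 0.148877
Overall recovery:
R = (1 - 0.148877) * 100
= 85.1123%


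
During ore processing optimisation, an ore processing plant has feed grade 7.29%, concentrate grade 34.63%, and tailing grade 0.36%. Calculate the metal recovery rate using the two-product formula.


96.0603%

Using the two-product formula:
R = 100 * c * (f - t) / (f * (c - t))
Numerator = 100 * 34.63 * (7.29 - 0.36)
= 100 * 34.63 * 6.93
= 23998.59
Denominator = 7.29 * (34.63 - 0.36)
= 7.29 * 34.27
= 249.8283
R = 23998.59 / 249.8283
= 96.0603%


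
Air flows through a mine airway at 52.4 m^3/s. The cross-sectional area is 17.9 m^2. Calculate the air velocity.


2.9274 m/s

Velocity = flow rate / cross-sectional area
= 52.4 / 17.9
= 2.9274 m/s


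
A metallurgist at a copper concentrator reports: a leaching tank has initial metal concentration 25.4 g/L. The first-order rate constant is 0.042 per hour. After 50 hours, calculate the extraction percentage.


87.7544%

Compute the exponent:
-k * t = -0.042 * 50 = -2.1
Remaining concentration:
C = 25.4 * exp(-2.1)
= 25.4 * 0.1224564283
= 3.110393278 g/L
Extracted = 25.4 - 3.110393278 = 22.28960672 g/L
Extraction % = 22.28960672 / 25.4 * 100
= 87.7544%


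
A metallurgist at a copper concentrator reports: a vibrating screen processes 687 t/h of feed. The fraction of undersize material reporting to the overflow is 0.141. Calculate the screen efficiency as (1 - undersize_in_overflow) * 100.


85.9%

Screen efficiency = (1 - fraction of undersize in overflow) * 100
= (1 - 0.141) * 100
= 0.859 * 100
= 85.9%


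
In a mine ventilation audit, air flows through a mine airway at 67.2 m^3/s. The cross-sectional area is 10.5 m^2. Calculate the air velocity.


6.4 m/s

Velocity = flow rate / cross-sectional area
= 67.2 / 10.5
= 6.4 m/s


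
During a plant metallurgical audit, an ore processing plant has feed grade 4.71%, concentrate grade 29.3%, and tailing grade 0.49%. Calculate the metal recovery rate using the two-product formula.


91.1205%

Using the two-product formula:
R = 100 * c * (f - t) / (f * (c - t))
Numerator = 100 * 29.3 * (4.71 - 0.49)
= 100 * 29.3 * 4.22
= 12364.6
Denominator = 4.71 * (29.3 - 0.49)
= 4.71 * 28.81
= 135.6951
R = 12364.6 / 135.6951
= 91.1205%


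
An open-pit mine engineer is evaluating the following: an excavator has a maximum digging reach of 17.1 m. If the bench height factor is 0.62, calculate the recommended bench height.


10.602 m

Bench height = reach * factor
= 17.1 * 0.62
= 10.602 m


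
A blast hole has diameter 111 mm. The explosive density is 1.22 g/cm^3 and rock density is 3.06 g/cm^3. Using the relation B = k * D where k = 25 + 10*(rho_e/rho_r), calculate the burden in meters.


First, compute k:
rho_e / rho_r = 1.22 / 3.06 = 0.3986928105
k = 25 + 10 * 0.3986928105 = 28.9869281
Then, compute burden:
B = k * D / 1000 = 28.9869281 * 111 / 1000
= 3217.54902 / 1000
= 3.2175 m

3.2175 m


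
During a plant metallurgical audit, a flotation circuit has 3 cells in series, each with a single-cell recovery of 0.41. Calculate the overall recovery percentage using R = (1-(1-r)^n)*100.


79.4621%

Complement of single-cell recovery:
1 - r = 1 - 0.41 = 0.59
Raise to power n:
(1 - r)^3 = 0.59^3 = 0.205379
Overall recovery:
R = (1 - 0.205379) * 100
= 79.4621%


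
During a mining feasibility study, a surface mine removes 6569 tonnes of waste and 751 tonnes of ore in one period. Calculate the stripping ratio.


Stripping ratio = waste tonnage / ore tonnage
= 6569 / 751
= 8.747

8.747


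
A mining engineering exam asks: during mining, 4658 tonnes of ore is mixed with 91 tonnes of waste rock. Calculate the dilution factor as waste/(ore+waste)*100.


1.9162%

Total material = ore + waste
= 4658 + 91 = 4749 tonnes
Dilution = waste / total * 100
= 91 / 4749 * 100
= 0.01916192883 * 100
= 1.9162%


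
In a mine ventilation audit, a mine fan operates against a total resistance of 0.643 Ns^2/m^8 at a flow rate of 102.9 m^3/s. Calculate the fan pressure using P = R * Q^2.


Compute Q^2:
Q^2 = 102.9^2 = 10588.41
Compute pressure:
P = R * Q^2 = 0.643 * 10588.41
= 6808.3476 Pa

6808.3476 Pa


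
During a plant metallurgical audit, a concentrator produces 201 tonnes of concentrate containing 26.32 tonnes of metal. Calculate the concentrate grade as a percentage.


13.0945%

Grade = (metal in concentrate / concentrate mass) * 100
= (26.32 / 201) * 100
= 0.1309452736 * 100
= 13.0945%


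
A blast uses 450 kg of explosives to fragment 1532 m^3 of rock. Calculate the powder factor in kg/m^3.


0.2937 kg/m^3

Powder factor = explosive mass / rock volume
= 450 / 1532
= 0.2937 kg/m^3


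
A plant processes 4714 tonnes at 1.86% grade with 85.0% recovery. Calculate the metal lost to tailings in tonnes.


13.1521 tonnes

Total metal in feed:
= 4714 * 1.86 / 100 = 87.6804 tonnes
Metal recovered:
= 87.6804 * 85.0 / 100 = 74.52834 tonnes
Metal lost to tailings:
= 87.6804 - 74.52834
= 13.1521 tonnes


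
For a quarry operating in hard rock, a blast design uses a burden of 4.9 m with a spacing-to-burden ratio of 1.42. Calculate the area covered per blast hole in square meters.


First, find the spacing:
Spacing = burden * ratio = 4.9 * 1.42
= 6.958 m
Then, calculate the area:
Area = burden * spacing = 4.9 * 6.958
= 34.0942 m^2

34.0942 m^2


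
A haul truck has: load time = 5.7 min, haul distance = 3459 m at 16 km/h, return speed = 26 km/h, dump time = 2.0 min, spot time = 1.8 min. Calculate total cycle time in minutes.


Convert haul speed to m/min: 16 * 1000/60 = 266.6666667 m/min
Haul time = 3459 / 266.6666667 = 12.97125 min
Convert return speed to m/min: 26 * 1000/60 = 433.3333333 m/min
Return time = 3459 / 433.3333333 = 7.982307692 min
Total cycle time:
= 5.7 + 12.97125 + 2.0 + 7.982307692 + 1.8
= 30.4536 min

30.4536 min


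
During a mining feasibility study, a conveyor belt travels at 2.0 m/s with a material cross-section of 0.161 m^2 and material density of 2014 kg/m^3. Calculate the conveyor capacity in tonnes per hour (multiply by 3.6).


Volumetric flow = speed * area
= 2.0 * 0.161 = 0.322 m^3/s
Mass flow = volumetric * density
= 0.322 * 2014 = 648.508 kg/s
Convert to t/h: multiply by 3.6
Capacity = 648.508 * 3.6
= 2334.6288 t/h

2334.6288 t/h


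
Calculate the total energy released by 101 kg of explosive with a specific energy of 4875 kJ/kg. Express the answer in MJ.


Energy = mass * specific_energy / 1000
= 101 * 4875 / 1000
= 492375 / 1000
= 492.375 MJ

492.375 MJ


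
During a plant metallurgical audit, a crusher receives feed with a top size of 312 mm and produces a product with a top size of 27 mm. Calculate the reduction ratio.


11.5556

Reduction ratio = feed size / product size
= 312 / 27
= 11.5556


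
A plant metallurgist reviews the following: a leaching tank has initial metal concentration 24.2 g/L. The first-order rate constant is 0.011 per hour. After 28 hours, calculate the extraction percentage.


Compute the exponent:
-k * t = -0.011 * 28 = -0.308
Remaining concentration:
C = 24.2 * exp(-0.308)
= 24.2 * 0.734915318
= 17.7849507 g/L
Extracted = 24.2 - 17.7849507 = 6.415049304 g/L
Extraction % = 6.415049304 / 24.2 * 100
= 26.5085%

26.5085%


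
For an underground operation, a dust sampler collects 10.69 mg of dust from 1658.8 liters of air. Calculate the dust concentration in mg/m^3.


6.4444 mg/m^3

Convert liters to m^3: 1 m^3 = 1000 L
Concentration = mass / volume * 1000
= 10.69 / 1658.8 * 1000
= 0.006444417651 * 1000
= 6.4444 mg/m^3
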